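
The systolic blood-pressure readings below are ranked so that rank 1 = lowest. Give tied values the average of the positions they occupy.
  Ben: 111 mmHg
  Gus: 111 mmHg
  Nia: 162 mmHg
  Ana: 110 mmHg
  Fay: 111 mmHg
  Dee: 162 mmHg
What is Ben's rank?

Sorted (ascending): 110, 111, 111, 111, 162, 162
The 3 values of 111 occupy positions 2–4 → average rank 3.
The 2 values of 162 occupy positions 5–6 → average rank (5+6)/2 = 5.5.
Ben has value 111 mmHg → rank 3.

3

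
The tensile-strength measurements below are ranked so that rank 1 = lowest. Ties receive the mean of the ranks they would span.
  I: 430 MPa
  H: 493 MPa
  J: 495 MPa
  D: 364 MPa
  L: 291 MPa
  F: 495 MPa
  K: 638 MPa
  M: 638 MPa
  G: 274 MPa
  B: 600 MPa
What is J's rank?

6.5

Sorted (ascending): 274, 291, 364, 430, 493, 495, 495, 600, 638, 638
The 2 values of 495 occupy positions 6–7 → average rank (6+7)/2 = 6.5.
The 2 values of 638 occupy positions 9–10 → average rank (9+10)/2 = 9.5.
J has value 495 MPa → rank 6.5.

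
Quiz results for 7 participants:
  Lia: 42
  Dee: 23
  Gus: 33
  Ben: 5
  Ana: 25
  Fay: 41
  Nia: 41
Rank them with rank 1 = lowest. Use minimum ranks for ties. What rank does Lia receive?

7

Sorted (ascending): 5, 23, 25, 33, 41, 41, 42
The 2 values of 41 occupy positions 5–6 → each gets rank 5.
Lia has value 42 → rank 7.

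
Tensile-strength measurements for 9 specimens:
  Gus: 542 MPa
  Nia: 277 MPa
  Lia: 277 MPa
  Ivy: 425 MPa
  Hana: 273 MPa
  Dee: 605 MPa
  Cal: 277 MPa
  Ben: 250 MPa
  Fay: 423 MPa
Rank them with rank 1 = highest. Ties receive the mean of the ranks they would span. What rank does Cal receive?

Sorted (descending): 605, 542, 425, 423, 277, 277, 277, 273, 250
The 3 values of 277 occupy positions 5–7 → average rank 6.
Cal has value 277 MPa → rank 6.

6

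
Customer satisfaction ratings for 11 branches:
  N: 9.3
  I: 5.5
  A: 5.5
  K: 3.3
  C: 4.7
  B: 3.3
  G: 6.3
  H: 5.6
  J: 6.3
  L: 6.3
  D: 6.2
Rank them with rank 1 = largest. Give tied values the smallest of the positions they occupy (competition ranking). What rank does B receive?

Sorted (descending): 9.3, 6.3, 6.3, 6.3, 6.2, 5.6, 5.5, 5.5, 4.7, 3.3, 3.3
The 3 values of 6.3 occupy positions 2–4 → each gets rank 2.
The 2 values of 5.5 occupy positions 7–8 → each gets rank 7.
The 2 values of 3.3 occupy positions 10–11 → each gets rank 10.
B has value 3.3 → rank 10.

10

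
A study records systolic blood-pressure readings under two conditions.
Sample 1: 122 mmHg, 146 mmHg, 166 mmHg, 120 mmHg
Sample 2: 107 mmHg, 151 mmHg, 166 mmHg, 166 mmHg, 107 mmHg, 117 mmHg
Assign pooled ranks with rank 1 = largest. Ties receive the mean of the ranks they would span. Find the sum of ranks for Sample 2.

35

Sorted (descending): 166, 166, 166, 151, 146, 122, 120, 117, 107, 107
The 3 values of 166 occupy positions 1–3 → average rank 2.
The 2 values of 107 occupy positions 9–10 → average rank (9+10)/2 = 9.5.
Sample 2 values → pooled ranks: 107→9.5, 151→4, 166→2, 166→2, 107→9.5, 117→8
Rank sum = 9.5 + 4 + 2 + 2 + 9.5 + 8 = 35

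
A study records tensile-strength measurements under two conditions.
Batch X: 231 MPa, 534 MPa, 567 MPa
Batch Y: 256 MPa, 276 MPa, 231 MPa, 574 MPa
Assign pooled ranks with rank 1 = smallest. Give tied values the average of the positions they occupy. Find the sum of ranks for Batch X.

12.5

Sorted (ascending): 231, 231, 256, 276, 534, 567, 574
The 2 values of 231 occupy positions 1–2 → average rank (1+2)/2 = 1.5.
Batch X values → pooled ranks: 231→1.5, 534→5, 567→6
Rank sum = 1.5 + 5 + 6 = 12.5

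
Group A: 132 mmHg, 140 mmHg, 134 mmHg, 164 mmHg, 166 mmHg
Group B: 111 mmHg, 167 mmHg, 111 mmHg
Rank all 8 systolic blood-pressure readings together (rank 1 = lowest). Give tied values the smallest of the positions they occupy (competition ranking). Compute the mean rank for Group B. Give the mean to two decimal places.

Sorted (ascending): 111, 111, 132, 134, 140, 164, 166, 167
The 2 values of 111 occupy positions 1–2 → each gets rank 1.
Group B values → pooled ranks: 111→1, 167→8, 111→1
Mean rank = (1 + 8 + 1) / 3 = 3.33

3.33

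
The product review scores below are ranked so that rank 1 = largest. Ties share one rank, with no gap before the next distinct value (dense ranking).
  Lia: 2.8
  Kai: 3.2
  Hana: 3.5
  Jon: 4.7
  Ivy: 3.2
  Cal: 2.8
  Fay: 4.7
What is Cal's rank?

Sorted (descending): 4.7, 4.7, 3.5, 3.2, 3.2, 2.8, 2.8
The 2 values of 4.7 share dense rank 1.
The 2 values of 3.2 share dense rank 3.
The 2 values of 2.8 share dense rank 4.
Remaining distinct values take the next consecutive integers.
Cal has value 2.8 → rank 4.

4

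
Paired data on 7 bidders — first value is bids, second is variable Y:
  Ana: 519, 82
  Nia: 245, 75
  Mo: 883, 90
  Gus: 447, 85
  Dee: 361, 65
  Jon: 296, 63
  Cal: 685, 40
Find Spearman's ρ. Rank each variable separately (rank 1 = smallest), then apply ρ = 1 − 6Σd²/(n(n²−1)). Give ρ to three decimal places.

Ranks of variable 1: 5, 1, 7, 4, 3, 2, 6
Ranks of variable 2: 5, 4, 7, 6, 3, 2, 1
d = r₁ − r₂: 0, -3, 0, -2, 0, 0, 5
d²: 0, 9, 0, 4, 0, 0, 25; Σd² = 38
ρ = 1 − 6·38/(7·48) = 1 − 228/336 = 0.321

0.321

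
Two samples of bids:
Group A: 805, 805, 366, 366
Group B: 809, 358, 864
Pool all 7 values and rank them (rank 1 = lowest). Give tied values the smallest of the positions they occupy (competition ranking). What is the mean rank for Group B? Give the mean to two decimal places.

Sorted (ascending): 358, 366, 366, 805, 805, 809, 864
The 2 values of 366 occupy positions 2–3 → each gets rank 2.
The 2 values of 805 occupy positions 4–5 → each gets rank 4.
Group B values → pooled ranks: 809→6, 358→1, 864→7
Mean rank = (6 + 1 + 7) / 3 = 4.67

4.67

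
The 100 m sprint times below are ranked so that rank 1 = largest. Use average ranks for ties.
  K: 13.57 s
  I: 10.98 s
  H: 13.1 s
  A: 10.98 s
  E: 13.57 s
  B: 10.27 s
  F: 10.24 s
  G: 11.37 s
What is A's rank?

Sorted (descending): 13.57, 13.57, 13.1, 11.37, 10.98, 10.98, 10.27, 10.24
The 2 values of 13.57 occupy positions 1–2 → average rank (1+2)/2 = 1.5.
The 2 values of 10.98 occupy positions 5–6 → average rank (5+6)/2 = 5.5.
A has value 10.98 s → rank 5.5.

5.5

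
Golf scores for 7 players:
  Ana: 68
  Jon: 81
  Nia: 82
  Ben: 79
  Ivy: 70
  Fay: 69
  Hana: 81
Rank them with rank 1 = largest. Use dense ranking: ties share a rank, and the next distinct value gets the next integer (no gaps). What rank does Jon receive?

2

Sorted (descending): 82, 81, 81, 79, 70, 69, 68
The 2 values of 81 share dense rank 2.
Remaining distinct values take the next consecutive integers.
Jon has value 81 → rank 2.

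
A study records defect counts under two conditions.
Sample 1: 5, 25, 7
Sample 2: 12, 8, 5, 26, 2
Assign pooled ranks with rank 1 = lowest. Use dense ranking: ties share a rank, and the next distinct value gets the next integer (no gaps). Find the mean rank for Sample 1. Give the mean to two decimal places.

3.67

Sorted (ascending): 2, 5, 5, 7, 8, 12, 25, 26
The 2 values of 5 share dense rank 2.
Remaining distinct values take the next consecutive integers.
Sample 1 values → pooled ranks: 5→2, 25→6, 7→3
Mean rank = (2 + 6 + 3) / 3 = 3.67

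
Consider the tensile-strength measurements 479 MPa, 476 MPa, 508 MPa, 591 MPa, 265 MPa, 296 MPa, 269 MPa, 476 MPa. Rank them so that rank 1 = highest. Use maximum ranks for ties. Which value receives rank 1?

Sorted (descending): 591, 508, 479, 476, 476, 296, 269, 265
The 2 values of 476 occupy positions 4–5 → each gets rank 5.
Rank 1 → value 591.

591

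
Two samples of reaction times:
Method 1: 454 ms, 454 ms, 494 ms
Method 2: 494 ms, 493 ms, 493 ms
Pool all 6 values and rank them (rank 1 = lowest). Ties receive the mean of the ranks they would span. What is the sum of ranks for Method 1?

8.5

Sorted (ascending): 454, 454, 493, 493, 494, 494
The 2 values of 454 occupy positions 1–2 → average rank (1+2)/2 = 1.5.
The 2 values of 493 occupy positions 3–4 → average rank (3+4)/2 = 3.5.
The 2 values of 494 occupy positions 5–6 → average rank (5+6)/2 = 5.5.
Method 1 values → pooled ranks: 454→1.5, 454→1.5, 494→5.5
Rank sum = 1.5 + 1.5 + 5.5 = 8.5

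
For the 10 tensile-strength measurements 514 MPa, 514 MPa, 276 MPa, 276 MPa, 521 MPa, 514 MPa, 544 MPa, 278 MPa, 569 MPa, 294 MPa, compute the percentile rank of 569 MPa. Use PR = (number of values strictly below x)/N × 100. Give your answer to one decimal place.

N = 10.
Strictly below 569: 9. Equal to 569: 1.
PR = 9/10 × 100 = 90.0

90.0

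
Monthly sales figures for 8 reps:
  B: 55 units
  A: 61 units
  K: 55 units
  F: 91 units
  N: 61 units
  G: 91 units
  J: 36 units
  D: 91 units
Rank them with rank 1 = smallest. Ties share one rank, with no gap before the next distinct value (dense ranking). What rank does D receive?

4

Sorted (ascending): 36, 55, 55, 61, 61, 91, 91, 91
The 2 values of 55 share dense rank 2.
The 2 values of 61 share dense rank 3.
The 3 values of 91 share dense rank 4.
Remaining distinct values take the next consecutive integers.
D has value 91 units → rank 4.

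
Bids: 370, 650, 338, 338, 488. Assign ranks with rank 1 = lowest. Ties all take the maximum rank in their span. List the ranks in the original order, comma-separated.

Sorted (ascending): 338, 338, 370, 488, 650
The 2 values of 338 occupy positions 1–2 → each gets rank 2.

3, 5, 2, 2, 4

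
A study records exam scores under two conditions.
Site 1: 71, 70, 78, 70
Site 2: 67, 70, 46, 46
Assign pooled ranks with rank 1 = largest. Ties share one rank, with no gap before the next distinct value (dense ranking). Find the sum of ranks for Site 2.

17

Sorted (descending): 78, 71, 70, 70, 70, 67, 46, 46
The 3 values of 70 share dense rank 3.
The 2 values of 46 share dense rank 5.
Remaining distinct values take the next consecutive integers.
Site 2 values → pooled ranks: 67→4, 70→3, 46→5, 46→5
Rank sum = 4 + 3 + 5 + 5 = 17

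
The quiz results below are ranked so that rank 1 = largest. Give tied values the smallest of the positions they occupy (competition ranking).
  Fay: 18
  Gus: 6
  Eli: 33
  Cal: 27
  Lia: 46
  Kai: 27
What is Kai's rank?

Sorted (descending): 46, 33, 27, 27, 18, 6
The 2 values of 27 occupy positions 3–4 → each gets rank 3.
Kai has value 27 → rank 3.

3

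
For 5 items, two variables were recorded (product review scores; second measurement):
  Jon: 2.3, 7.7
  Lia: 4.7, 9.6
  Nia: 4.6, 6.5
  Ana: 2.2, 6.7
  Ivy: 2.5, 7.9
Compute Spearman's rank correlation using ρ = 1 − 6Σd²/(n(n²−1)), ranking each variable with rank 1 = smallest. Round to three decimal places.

Ranks of variable 1: 2, 5, 4, 1, 3
Ranks of variable 2: 3, 5, 1, 2, 4
d = r₁ − r₂: -1, 0, 3, -1, -1
d²: 1, 0, 9, 1, 1; Σd² = 12
ρ = 1 − 6·12/(5·24) = 1 − 72/120 = 0.400

0.400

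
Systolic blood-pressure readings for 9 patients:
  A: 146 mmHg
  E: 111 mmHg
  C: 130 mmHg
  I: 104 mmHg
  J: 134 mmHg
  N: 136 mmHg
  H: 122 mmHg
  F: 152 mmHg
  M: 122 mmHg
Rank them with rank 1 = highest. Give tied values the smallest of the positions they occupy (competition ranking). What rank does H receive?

6

Sorted (descending): 152, 146, 136, 134, 130, 122, 122, 111, 104
The 2 values of 122 occupy positions 6–7 → each gets rank 6.
H has value 122 mmHg → rank 6.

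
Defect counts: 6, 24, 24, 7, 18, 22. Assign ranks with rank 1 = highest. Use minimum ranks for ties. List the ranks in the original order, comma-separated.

Sorted (descending): 24, 24, 22, 18, 7, 6
The 2 values of 24 occupy positions 1–2 → each gets rank 1.

6, 1, 1, 5, 4, 3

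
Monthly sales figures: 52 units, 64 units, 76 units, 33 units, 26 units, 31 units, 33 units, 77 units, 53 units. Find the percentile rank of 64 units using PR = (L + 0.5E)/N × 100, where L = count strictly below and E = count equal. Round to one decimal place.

72.2

N = 9.
Strictly below 64: 6. Equal to 64: 1.
PR = (6 + 0.5·1)/9 × 100 = 72.2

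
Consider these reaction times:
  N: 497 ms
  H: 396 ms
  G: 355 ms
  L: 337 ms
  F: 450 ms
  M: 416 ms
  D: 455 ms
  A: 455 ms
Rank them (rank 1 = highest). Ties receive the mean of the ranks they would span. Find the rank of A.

Sorted (descending): 497, 455, 455, 450, 416, 396, 355, 337
The 2 values of 455 occupy positions 2–3 → average rank (2+3)/2 = 2.5.
A has value 455 ms → rank 2.5.

2.5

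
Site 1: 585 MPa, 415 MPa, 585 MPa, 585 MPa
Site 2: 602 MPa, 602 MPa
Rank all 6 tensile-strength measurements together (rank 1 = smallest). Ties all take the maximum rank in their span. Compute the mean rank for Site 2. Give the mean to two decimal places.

Sorted (ascending): 415, 585, 585, 585, 602, 602
The 3 values of 585 occupy positions 2–4 → each gets rank 4.
The 2 values of 602 occupy positions 5–6 → each gets rank 6.
Site 2 values → pooled ranks: 602→6, 602→6
Mean rank = (6 + 6) / 2 = 6.00

6.00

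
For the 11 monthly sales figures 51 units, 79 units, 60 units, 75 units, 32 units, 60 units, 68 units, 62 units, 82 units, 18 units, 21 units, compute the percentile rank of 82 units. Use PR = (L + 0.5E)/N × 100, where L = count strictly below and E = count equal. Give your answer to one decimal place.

95.5

N = 11.
Strictly below 82: 10. Equal to 82: 1.
PR = (10 + 0.5·1)/11 × 100 = 95.5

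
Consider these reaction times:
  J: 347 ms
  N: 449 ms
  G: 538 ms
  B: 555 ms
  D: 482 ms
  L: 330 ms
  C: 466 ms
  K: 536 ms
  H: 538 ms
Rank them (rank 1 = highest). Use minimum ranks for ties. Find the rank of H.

2

Sorted (descending): 555, 538, 538, 536, 482, 466, 449, 347, 330
The 2 values of 538 occupy positions 2–3 → each gets rank 2.
H has value 538 ms → rank 2.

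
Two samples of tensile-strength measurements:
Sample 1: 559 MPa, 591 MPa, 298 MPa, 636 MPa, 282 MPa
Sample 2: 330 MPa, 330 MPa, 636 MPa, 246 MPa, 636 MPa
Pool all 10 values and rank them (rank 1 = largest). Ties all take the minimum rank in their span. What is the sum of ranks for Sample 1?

Sorted (descending): 636, 636, 636, 591, 559, 330, 330, 298, 282, 246
The 3 values of 636 occupy positions 1–3 → each gets rank 1.
The 2 values of 330 occupy positions 6–7 → each gets rank 6.
Sample 1 values → pooled ranks: 559→5, 591→4, 298→8, 636→1, 282→9
Rank sum = 5 + 4 + 8 + 1 + 9 = 27

27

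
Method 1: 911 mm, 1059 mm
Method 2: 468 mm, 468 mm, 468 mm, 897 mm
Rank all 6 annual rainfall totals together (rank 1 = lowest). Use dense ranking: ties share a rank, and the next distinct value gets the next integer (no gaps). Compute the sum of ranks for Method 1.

7

Sorted (ascending): 468, 468, 468, 897, 911, 1059
The 3 values of 468 share dense rank 1.
Remaining distinct values take the next consecutive integers.
Method 1 values → pooled ranks: 911→3, 1059→4
Rank sum = 3 + 4 = 7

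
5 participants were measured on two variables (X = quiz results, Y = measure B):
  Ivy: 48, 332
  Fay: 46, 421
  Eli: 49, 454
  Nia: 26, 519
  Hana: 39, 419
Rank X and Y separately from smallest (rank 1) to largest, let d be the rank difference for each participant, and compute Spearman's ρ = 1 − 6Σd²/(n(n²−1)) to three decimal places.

-0.300

Ranks of variable 1: 4, 3, 5, 1, 2
Ranks of variable 2: 1, 3, 4, 5, 2
d = r₁ − r₂: 3, 0, 1, -4, 0
d²: 9, 0, 1, 16, 0; Σd² = 26
ρ = 1 − 6·26/(5·24) = 1 − 156/120 = -0.300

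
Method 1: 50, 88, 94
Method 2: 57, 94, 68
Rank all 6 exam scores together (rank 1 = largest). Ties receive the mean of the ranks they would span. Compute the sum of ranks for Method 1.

10.5

Sorted (descending): 94, 94, 88, 68, 57, 50
The 2 values of 94 occupy positions 1–2 → average rank (1+2)/2 = 1.5.
Method 1 values → pooled ranks: 50→6, 88→3, 94→1.5
Rank sum = 6 + 3 + 1.5 = 10.5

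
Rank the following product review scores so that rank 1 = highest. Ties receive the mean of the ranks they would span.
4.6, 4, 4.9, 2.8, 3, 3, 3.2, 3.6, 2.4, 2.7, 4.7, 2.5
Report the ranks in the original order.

Sorted (descending): 4.9, 4.7, 4.6, 4, 3.6, 3.2, 3, 3, 2.8, 2.7, 2.5, 2.4
The 2 values of 3 occupy positions 7–8 → average rank (7+8)/2 = 7.5.

3, 4, 1, 9, 7.5, 7.5, 6, 5, 12, 10, 2, 11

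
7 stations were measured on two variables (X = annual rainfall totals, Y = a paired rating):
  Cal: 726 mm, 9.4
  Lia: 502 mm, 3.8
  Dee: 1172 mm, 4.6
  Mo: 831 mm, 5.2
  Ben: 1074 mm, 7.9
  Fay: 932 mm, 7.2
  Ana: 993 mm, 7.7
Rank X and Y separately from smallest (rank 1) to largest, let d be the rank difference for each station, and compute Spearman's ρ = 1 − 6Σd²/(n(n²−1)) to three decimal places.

0.107

Ranks of variable 1: 2, 1, 7, 3, 6, 4, 5
Ranks of variable 2: 7, 1, 2, 3, 6, 4, 5
d = r₁ − r₂: -5, 0, 5, 0, 0, 0, 0
d²: 25, 0, 25, 0, 0, 0, 0; Σd² = 50
ρ = 1 − 6·50/(7·48) = 1 − 300/336 = 0.107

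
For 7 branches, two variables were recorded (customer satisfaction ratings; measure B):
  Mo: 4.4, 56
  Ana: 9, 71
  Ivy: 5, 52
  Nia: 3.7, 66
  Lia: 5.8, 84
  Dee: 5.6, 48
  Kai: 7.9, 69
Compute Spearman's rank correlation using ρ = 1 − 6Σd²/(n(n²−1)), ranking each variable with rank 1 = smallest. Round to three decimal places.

0.536

Ranks of variable 1: 2, 7, 3, 1, 5, 4, 6
Ranks of variable 2: 3, 6, 2, 4, 7, 1, 5
d = r₁ − r₂: -1, 1, 1, -3, -2, 3, 1
d²: 1, 1, 1, 9, 4, 9, 1; Σd² = 26
ρ = 1 − 6·26/(7·48) = 1 − 156/336 = 0.536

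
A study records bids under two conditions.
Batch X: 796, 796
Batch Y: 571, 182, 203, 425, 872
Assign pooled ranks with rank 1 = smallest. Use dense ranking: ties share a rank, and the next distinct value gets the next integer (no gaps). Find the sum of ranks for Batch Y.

16

Sorted (ascending): 182, 203, 425, 571, 796, 796, 872
The 2 values of 796 share dense rank 5.
Remaining distinct values take the next consecutive integers.
Batch Y values → pooled ranks: 571→4, 182→1, 203→2, 425→3, 872→6
Rank sum = 4 + 1 + 2 + 3 + 6 = 16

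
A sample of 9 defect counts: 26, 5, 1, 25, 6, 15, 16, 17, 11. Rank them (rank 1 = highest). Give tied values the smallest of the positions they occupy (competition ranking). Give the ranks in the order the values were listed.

1, 8, 9, 2, 7, 5, 4, 3, 6

Sorted (descending): 26, 25, 17, 16, 15, 11, 6, 5, 1
No ties — each value takes its position as its rank.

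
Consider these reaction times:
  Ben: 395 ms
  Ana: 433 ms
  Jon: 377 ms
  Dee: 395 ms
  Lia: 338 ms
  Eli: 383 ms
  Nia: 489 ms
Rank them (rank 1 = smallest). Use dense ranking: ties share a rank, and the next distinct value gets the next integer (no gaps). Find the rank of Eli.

3

Sorted (ascending): 338, 377, 383, 395, 395, 433, 489
The 2 values of 395 share dense rank 4.
Remaining distinct values take the next consecutive integers.
Eli has value 383 ms → rank 3.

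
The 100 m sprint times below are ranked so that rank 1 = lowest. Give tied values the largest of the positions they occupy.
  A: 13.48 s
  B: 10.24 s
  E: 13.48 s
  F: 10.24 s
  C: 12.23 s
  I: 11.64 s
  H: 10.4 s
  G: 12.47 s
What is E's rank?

Sorted (ascending): 10.24, 10.24, 10.4, 11.64, 12.23, 12.47, 13.48, 13.48
The 2 values of 10.24 occupy positions 1–2 → each gets rank 2.
The 2 values of 13.48 occupy positions 7–8 → each gets rank 8.
E has value 13.48 s → rank 8.

8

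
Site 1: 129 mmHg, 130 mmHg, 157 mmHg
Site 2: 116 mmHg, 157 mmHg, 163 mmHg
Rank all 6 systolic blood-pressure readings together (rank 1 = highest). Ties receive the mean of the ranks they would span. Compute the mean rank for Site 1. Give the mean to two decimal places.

3.83

Sorted (descending): 163, 157, 157, 130, 129, 116
The 2 values of 157 occupy positions 2–3 → average rank (2+3)/2 = 2.5.
Site 1 values → pooled ranks: 129→5, 130→4, 157→2.5
Mean rank = (5 + 4 + 2.5) / 3 = 3.83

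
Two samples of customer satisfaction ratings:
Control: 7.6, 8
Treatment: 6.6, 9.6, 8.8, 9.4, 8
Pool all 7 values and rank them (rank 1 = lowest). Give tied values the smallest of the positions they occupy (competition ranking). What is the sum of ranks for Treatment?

22

Sorted (ascending): 6.6, 7.6, 8, 8, 8.8, 9.4, 9.6
The 2 values of 8 occupy positions 3–4 → each gets rank 3.
Treatment values → pooled ranks: 6.6→1, 9.6→7, 8.8→5, 9.4→6, 8→3
Rank sum = 1 + 7 + 5 + 6 + 3 = 22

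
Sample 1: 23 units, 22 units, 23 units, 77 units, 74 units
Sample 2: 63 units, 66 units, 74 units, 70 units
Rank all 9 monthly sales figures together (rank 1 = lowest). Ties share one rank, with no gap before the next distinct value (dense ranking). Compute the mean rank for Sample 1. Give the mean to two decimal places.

3.60

Sorted (ascending): 22, 23, 23, 63, 66, 70, 74, 74, 77
The 2 values of 23 share dense rank 2.
The 2 values of 74 share dense rank 6.
Remaining distinct values take the next consecutive integers.
Sample 1 values → pooled ranks: 23→2, 22→1, 23→2, 77→7, 74→6
Mean rank = (2 + 1 + 2 + 7 + 6) / 5 = 3.60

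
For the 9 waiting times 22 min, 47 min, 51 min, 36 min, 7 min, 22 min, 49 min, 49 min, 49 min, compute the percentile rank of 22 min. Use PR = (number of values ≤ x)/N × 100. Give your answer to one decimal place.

33.3

N = 9.
Strictly below 22: 1. Equal to 22: 2.
PR = 3/9 × 100 = 33.3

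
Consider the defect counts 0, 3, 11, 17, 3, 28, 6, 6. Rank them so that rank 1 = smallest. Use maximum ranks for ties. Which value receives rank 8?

28

Sorted (ascending): 0, 3, 3, 6, 6, 11, 17, 28
The 2 values of 3 occupy positions 2–3 → each gets rank 3.
The 2 values of 6 occupy positions 4–5 → each gets rank 5.
Rank 8 → value 28.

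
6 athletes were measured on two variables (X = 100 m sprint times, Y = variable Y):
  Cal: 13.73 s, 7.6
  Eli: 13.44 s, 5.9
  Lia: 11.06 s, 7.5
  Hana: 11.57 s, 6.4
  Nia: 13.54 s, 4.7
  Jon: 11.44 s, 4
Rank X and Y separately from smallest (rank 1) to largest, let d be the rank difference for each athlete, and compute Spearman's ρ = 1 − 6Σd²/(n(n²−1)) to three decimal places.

0.200

Ranks of variable 1: 6, 4, 1, 3, 5, 2
Ranks of variable 2: 6, 3, 5, 4, 2, 1
d = r₁ − r₂: 0, 1, -4, -1, 3, 1
d²: 0, 1, 16, 1, 9, 1; Σd² = 28
ρ = 1 − 6·28/(6·35) = 1 − 168/210 = 0.200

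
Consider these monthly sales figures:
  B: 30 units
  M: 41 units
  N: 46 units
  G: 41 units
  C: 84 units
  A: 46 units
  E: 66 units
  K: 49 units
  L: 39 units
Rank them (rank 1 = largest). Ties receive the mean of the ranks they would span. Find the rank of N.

4.5

Sorted (descending): 84, 66, 49, 46, 46, 41, 41, 39, 30
The 2 values of 46 occupy positions 4–5 → average rank (4+5)/2 = 4.5.
The 2 values of 41 occupy positions 6–7 → average rank (6+7)/2 = 6.5.
N has value 46 units → rank 4.5.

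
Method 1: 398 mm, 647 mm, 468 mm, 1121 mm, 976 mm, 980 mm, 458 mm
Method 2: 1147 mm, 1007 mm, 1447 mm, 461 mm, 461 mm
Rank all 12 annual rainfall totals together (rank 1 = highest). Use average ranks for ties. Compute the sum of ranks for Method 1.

52

Sorted (descending): 1447, 1147, 1121, 1007, 980, 976, 647, 468, 461, 461, 458, 398
The 2 values of 461 occupy positions 9–10 → average rank (9+10)/2 = 9.5.
Method 1 values → pooled ranks: 398→12, 647→7, 468→8, 1121→3, 976→6, 980→5, 458→11
Rank sum = 12 + 7 + 8 + 3 + 6 + 5 + 11 = 52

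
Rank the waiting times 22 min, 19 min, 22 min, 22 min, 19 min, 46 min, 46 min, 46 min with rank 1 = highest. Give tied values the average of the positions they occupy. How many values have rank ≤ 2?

3

Sorted (descending): 46, 46, 46, 22, 22, 22, 19, 19
The 3 values of 46 occupy positions 1–3 → average rank 2.
The 3 values of 22 occupy positions 4–6 → average rank 5.
The 2 values of 19 occupy positions 7–8 → average rank (7+8)/2 = 7.5.
Ranks ≤ 2: {2, 2, 2} → 3 values.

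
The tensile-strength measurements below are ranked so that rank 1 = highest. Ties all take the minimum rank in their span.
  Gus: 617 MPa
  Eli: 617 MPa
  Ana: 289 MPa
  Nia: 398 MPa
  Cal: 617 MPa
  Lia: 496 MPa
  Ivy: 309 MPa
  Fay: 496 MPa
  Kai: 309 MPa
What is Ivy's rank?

7

Sorted (descending): 617, 617, 617, 496, 496, 398, 309, 309, 289
The 3 values of 617 occupy positions 1–3 → each gets rank 1.
The 2 values of 496 occupy positions 4–5 → each gets rank 4.
The 2 values of 309 occupy positions 7–8 → each gets rank 7.
Ivy has value 309 MPa → rank 7.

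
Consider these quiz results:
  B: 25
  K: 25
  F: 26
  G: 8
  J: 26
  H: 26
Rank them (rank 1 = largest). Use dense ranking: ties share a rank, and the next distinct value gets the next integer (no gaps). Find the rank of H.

Sorted (descending): 26, 26, 26, 25, 25, 8
The 3 values of 26 share dense rank 1.
The 2 values of 25 share dense rank 2.
Remaining distinct values take the next consecutive integers.
H has value 26 → rank 1.

1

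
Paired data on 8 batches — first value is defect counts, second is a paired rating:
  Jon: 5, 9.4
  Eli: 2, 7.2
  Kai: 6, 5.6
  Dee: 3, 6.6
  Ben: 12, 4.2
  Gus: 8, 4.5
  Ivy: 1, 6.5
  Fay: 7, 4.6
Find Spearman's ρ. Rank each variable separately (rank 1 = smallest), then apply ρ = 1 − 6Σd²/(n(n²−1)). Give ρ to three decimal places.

Ranks of variable 1: 4, 2, 5, 3, 8, 7, 1, 6
Ranks of variable 2: 8, 7, 4, 6, 1, 2, 5, 3
d = r₁ − r₂: -4, -5, 1, -3, 7, 5, -4, 3
d²: 16, 25, 1, 9, 49, 25, 16, 9; Σd² = 150
ρ = 1 − 6·150/(8·63) = 1 − 900/504 = -0.786

-0.786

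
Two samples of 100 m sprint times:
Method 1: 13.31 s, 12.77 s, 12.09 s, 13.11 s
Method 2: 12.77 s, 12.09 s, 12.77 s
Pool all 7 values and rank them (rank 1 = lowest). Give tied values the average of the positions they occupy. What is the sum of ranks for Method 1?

Sorted (ascending): 12.09, 12.09, 12.77, 12.77, 12.77, 13.11, 13.31
The 2 values of 12.09 occupy positions 1–2 → average rank (1+2)/2 = 1.5.
The 3 values of 12.77 occupy positions 3–5 → average rank 4.
Method 1 values → pooled ranks: 13.31→7, 12.77→4, 12.09→1.5, 13.11→6
Rank sum = 7 + 4 + 1.5 + 6 = 18.5

18.5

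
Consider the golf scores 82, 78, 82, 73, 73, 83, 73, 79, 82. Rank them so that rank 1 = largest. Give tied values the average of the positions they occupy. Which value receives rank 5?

Sorted (descending): 83, 82, 82, 82, 79, 78, 73, 73, 73
The 3 values of 82 occupy positions 2–4 → average rank 3.
The 3 values of 73 occupy positions 7–9 → average rank 8.
Rank 5 → value 79.

79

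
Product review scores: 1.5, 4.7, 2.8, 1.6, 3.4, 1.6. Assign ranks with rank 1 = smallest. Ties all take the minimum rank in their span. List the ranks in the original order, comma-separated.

Sorted (ascending): 1.5, 1.6, 1.6, 2.8, 3.4, 4.7
The 2 values of 1.6 occupy positions 2–3 → each gets rank 2.

1, 6, 4, 2, 5, 2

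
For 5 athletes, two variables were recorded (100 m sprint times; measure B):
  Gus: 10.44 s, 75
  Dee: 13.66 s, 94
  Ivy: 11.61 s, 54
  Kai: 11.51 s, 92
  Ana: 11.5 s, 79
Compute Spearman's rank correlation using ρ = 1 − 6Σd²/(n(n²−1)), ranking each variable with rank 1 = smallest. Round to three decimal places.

Ranks of variable 1: 1, 5, 4, 3, 2
Ranks of variable 2: 2, 5, 1, 4, 3
d = r₁ − r₂: -1, 0, 3, -1, -1
d²: 1, 0, 9, 1, 1; Σd² = 12
ρ = 1 − 6·12/(5·24) = 1 − 72/120 = 0.400

0.400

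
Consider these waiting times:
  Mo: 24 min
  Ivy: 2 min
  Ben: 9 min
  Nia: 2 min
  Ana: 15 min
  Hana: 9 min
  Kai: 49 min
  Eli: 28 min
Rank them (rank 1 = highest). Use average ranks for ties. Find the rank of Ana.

4

Sorted (descending): 49, 28, 24, 15, 9, 9, 2, 2
The 2 values of 9 occupy positions 5–6 → average rank (5+6)/2 = 5.5.
The 2 values of 2 occupy positions 7–8 → average rank (7+8)/2 = 7.5.
Ana has value 15 min → rank 4.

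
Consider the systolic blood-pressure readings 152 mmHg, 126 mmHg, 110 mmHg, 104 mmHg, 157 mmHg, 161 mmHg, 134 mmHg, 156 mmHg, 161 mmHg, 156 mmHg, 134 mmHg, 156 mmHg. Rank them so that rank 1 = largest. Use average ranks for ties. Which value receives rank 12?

104

Sorted (descending): 161, 161, 157, 156, 156, 156, 152, 134, 134, 126, 110, 104
The 2 values of 161 occupy positions 1–2 → average rank (1+2)/2 = 1.5.
The 3 values of 156 occupy positions 4–6 → average rank 5.
The 2 values of 134 occupy positions 8–9 → average rank (8+9)/2 = 8.5.
Rank 12 → value 104.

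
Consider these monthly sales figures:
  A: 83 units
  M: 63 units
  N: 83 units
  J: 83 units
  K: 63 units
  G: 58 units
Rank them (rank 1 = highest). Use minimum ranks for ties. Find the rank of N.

Sorted (descending): 83, 83, 83, 63, 63, 58
The 3 values of 83 occupy positions 1–3 → each gets rank 1.
The 2 values of 63 occupy positions 4–5 → each gets rank 4.
N has value 83 units → rank 1.

1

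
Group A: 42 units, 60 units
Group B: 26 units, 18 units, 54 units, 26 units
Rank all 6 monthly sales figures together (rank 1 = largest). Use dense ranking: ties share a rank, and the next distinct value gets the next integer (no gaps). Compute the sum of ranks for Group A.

4

Sorted (descending): 60, 54, 42, 26, 26, 18
The 2 values of 26 share dense rank 4.
Remaining distinct values take the next consecutive integers.
Group A values → pooled ranks: 42→3, 60→1
Rank sum = 3 + 1 = 4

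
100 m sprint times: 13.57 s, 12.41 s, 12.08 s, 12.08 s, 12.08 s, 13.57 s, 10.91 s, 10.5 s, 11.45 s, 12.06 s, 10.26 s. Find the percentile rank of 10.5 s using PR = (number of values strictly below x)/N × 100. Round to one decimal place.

N = 11.
Strictly below 10.5: 1. Equal to 10.5: 1.
PR = 1/11 × 100 = 9.1

9.1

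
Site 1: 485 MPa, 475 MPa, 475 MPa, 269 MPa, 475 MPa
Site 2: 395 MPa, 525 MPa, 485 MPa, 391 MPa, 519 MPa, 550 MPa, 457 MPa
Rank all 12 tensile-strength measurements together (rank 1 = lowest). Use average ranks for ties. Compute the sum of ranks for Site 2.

Sorted (ascending): 269, 391, 395, 457, 475, 475, 475, 485, 485, 519, 525, 550
The 3 values of 475 occupy positions 5–7 → average rank 6.
The 2 values of 485 occupy positions 8–9 → average rank (8+9)/2 = 8.5.
Site 2 values → pooled ranks: 395→3, 525→11, 485→8.5, 391→2, 519→10, 550→12, 457→4
Rank sum = 3 + 11 + 8.5 + 2 + 10 + 12 + 4 = 50.5

50.5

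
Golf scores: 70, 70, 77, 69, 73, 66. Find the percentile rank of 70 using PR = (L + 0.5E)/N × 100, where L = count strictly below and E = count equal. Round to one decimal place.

N = 6.
Strictly below 70: 2. Equal to 70: 2.
PR = (2 + 0.5·2)/6 × 100 = 50.0

50.0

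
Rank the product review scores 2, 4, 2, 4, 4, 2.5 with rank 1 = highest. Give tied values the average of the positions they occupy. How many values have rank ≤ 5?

4

Sorted (descending): 4, 4, 4, 2.5, 2, 2
The 3 values of 4 occupy positions 1–3 → average rank 2.
The 2 values of 2 occupy positions 5–6 → average rank (5+6)/2 = 5.5.
Ranks ≤ 5: {2, 2, 2, 4} → 4 values.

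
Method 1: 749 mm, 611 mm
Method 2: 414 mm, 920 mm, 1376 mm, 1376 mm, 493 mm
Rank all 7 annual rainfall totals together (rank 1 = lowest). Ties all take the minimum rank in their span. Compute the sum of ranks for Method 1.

Sorted (ascending): 414, 493, 611, 749, 920, 1376, 1376
The 2 values of 1376 occupy positions 6–7 → each gets rank 6.
Method 1 values → pooled ranks: 749→4, 611→3
Rank sum = 4 + 3 = 7

7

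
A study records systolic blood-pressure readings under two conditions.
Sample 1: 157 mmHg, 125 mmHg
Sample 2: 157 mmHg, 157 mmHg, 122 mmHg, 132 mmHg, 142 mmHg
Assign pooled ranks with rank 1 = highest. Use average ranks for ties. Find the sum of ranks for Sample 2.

20

Sorted (descending): 157, 157, 157, 142, 132, 125, 122
The 3 values of 157 occupy positions 1–3 → average rank 2.
Sample 2 values → pooled ranks: 157→2, 157→2, 122→7, 132→5, 142→4
Rank sum = 2 + 2 + 7 + 5 + 4 = 20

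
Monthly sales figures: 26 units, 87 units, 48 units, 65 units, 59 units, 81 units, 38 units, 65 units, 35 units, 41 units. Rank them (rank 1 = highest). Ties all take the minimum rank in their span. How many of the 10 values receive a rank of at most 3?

Sorted (descending): 87, 81, 65, 65, 59, 48, 41, 38, 35, 26
The 2 values of 65 occupy positions 3–4 → each gets rank 3.
Ranks ≤ 3: {1, 2, 3, 3} → 4 values.

4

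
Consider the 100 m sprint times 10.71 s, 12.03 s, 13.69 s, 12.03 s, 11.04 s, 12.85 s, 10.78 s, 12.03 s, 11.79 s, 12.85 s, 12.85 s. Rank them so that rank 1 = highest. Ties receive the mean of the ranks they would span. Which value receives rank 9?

Sorted (descending): 13.69, 12.85, 12.85, 12.85, 12.03, 12.03, 12.03, 11.79, 11.04, 10.78, 10.71
The 3 values of 12.85 occupy positions 2–4 → average rank 3.
The 3 values of 12.03 occupy positions 5–7 → average rank 6.
Rank 9 → value 11.04.

11.04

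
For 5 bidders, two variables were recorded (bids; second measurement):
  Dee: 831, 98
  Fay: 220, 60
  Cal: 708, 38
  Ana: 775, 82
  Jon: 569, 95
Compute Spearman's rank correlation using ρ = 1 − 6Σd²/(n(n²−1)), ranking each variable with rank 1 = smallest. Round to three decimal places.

0.500

Ranks of variable 1: 5, 1, 3, 4, 2
Ranks of variable 2: 5, 2, 1, 3, 4
d = r₁ − r₂: 0, -1, 2, 1, -2
d²: 0, 1, 4, 1, 4; Σd² = 10
ρ = 1 − 6·10/(5·24) = 1 − 60/120 = 0.500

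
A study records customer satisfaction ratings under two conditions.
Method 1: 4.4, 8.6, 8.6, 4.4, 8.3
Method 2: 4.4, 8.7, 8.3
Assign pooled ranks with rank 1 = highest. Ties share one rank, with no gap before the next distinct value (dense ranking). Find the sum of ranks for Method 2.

8

Sorted (descending): 8.7, 8.6, 8.6, 8.3, 8.3, 4.4, 4.4, 4.4
The 2 values of 8.6 share dense rank 2.
The 2 values of 8.3 share dense rank 3.
The 3 values of 4.4 share dense rank 4.
Remaining distinct values take the next consecutive integers.
Method 2 values → pooled ranks: 4.4→4, 8.7→1, 8.3→3
Rank sum = 4 + 1 + 3 = 8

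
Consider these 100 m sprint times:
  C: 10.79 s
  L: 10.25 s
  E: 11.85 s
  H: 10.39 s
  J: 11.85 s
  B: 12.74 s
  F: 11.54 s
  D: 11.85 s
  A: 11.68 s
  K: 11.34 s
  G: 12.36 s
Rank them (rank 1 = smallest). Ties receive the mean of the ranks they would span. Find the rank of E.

8

Sorted (ascending): 10.25, 10.39, 10.79, 11.34, 11.54, 11.68, 11.85, 11.85, 11.85, 12.36, 12.74
The 3 values of 11.85 occupy positions 7–9 → average rank 8.
E has value 11.85 s → rank 8.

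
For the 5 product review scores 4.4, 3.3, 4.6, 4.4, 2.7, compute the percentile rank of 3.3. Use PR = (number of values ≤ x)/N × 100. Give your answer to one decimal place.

N = 5.
Strictly below 3.3: 1. Equal to 3.3: 1.
PR = 2/5 × 100 = 40.0

40.0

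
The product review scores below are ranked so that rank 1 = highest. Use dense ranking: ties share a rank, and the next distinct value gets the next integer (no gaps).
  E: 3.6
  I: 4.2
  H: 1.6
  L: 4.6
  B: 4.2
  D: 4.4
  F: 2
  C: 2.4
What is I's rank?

3

Sorted (descending): 4.6, 4.4, 4.2, 4.2, 3.6, 2.4, 2, 1.6
The 2 values of 4.2 share dense rank 3.
Remaining distinct values take the next consecutive integers.
I has value 4.2 → rank 3.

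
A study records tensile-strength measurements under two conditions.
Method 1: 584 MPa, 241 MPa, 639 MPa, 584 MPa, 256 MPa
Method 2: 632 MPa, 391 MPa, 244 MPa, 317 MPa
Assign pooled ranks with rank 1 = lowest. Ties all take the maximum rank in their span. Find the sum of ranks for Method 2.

Sorted (ascending): 241, 244, 256, 317, 391, 584, 584, 632, 639
The 2 values of 584 occupy positions 6–7 → each gets rank 7.
Method 2 values → pooled ranks: 632→8, 391→5, 244→2, 317→4
Rank sum = 8 + 5 + 2 + 4 = 19

19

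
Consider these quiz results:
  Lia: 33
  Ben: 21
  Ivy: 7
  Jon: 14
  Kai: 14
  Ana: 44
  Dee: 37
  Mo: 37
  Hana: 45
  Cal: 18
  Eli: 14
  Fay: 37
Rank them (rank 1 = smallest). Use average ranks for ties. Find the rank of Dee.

9

Sorted (ascending): 7, 14, 14, 14, 18, 21, 33, 37, 37, 37, 44, 45
The 3 values of 14 occupy positions 2–4 → average rank 3.
The 3 values of 37 occupy positions 8–10 → average rank 9.
Dee has value 37 → rank 9.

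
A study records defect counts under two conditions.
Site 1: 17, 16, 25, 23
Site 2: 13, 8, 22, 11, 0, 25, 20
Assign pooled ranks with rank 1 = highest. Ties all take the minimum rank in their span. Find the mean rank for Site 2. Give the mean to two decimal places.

Sorted (descending): 25, 25, 23, 22, 20, 17, 16, 13, 11, 8, 0
The 2 values of 25 occupy positions 1–2 → each gets rank 1.
Site 2 values → pooled ranks: 13→8, 8→10, 22→4, 11→9, 0→11, 25→1, 20→5
Mean rank = (8 + 10 + 4 + 9 + 11 + 1 + 5) / 7 = 6.86

6.86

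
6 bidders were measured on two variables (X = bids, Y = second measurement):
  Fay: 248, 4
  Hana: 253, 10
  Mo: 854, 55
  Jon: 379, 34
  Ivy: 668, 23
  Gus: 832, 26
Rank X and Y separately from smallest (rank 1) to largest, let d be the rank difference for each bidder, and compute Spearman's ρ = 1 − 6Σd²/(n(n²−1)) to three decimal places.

0.829

Ranks of variable 1: 1, 2, 6, 3, 4, 5
Ranks of variable 2: 1, 2, 6, 5, 3, 4
d = r₁ − r₂: 0, 0, 0, -2, 1, 1
d²: 0, 0, 0, 4, 1, 1; Σd² = 6
ρ = 1 − 6·6/(6·35) = 1 − 36/210 = 0.829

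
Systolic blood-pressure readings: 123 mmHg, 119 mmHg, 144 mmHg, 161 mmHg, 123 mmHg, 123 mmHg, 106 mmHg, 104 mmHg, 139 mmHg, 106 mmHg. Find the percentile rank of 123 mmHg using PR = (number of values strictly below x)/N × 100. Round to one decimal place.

N = 10.
Strictly below 123: 4. Equal to 123: 3.
PR = 4/10 × 100 = 40.0

40.0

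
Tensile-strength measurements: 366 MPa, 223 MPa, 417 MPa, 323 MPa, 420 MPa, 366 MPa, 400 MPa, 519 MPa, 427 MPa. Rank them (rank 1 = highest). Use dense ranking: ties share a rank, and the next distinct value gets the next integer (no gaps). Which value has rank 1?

519

Sorted (descending): 519, 427, 420, 417, 400, 366, 366, 323, 223
The 2 values of 366 share dense rank 6.
Remaining distinct values take the next consecutive integers.
Rank 1 → value 519.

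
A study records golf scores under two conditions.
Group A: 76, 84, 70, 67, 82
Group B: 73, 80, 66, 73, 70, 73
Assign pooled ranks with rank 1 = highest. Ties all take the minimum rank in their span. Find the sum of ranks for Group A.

25

Sorted (descending): 84, 82, 80, 76, 73, 73, 73, 70, 70, 67, 66
The 3 values of 73 occupy positions 5–7 → each gets rank 5.
The 2 values of 70 occupy positions 8–9 → each gets rank 8.
Group A values → pooled ranks: 76→4, 84→1, 70→8, 67→10, 82→2
Rank sum = 4 + 1 + 8 + 10 + 2 = 25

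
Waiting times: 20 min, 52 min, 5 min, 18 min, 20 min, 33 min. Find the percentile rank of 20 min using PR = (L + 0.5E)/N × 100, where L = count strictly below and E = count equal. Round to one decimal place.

50.0

N = 6.
Strictly below 20: 2. Equal to 20: 2.
PR = (2 + 0.5·2)/6 × 100 = 50.0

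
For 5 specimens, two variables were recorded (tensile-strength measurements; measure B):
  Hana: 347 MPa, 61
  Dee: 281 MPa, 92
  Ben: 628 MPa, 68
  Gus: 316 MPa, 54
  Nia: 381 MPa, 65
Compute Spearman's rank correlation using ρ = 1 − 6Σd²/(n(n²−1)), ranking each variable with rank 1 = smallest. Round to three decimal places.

Ranks of variable 1: 3, 1, 5, 2, 4
Ranks of variable 2: 2, 5, 4, 1, 3
d = r₁ − r₂: 1, -4, 1, 1, 1
d²: 1, 16, 1, 1, 1; Σd² = 20
ρ = 1 − 6·20/(5·24) = 1 − 120/120 = 0.000

0.000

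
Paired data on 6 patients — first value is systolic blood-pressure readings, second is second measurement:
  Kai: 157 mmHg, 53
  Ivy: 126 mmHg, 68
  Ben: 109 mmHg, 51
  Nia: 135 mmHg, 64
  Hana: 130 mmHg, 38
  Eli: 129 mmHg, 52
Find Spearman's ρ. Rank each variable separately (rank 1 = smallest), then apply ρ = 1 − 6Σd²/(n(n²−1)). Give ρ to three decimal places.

0.143

Ranks of variable 1: 6, 2, 1, 5, 4, 3
Ranks of variable 2: 4, 6, 2, 5, 1, 3
d = r₁ − r₂: 2, -4, -1, 0, 3, 0
d²: 4, 16, 1, 0, 9, 0; Σd² = 30
ρ = 1 − 6·30/(6·35) = 1 − 180/210 = 0.143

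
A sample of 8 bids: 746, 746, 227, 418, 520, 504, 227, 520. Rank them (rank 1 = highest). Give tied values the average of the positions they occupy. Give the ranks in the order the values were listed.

1.5, 1.5, 7.5, 6, 3.5, 5, 7.5, 3.5

Sorted (descending): 746, 746, 520, 520, 504, 418, 227, 227
The 2 values of 746 occupy positions 1–2 → average rank (1+2)/2 = 1.5.
The 2 values of 520 occupy positions 3–4 → average rank (3+4)/2 = 3.5.
The 2 values of 227 occupy positions 7–8 → average rank (7+8)/2 = 7.5.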